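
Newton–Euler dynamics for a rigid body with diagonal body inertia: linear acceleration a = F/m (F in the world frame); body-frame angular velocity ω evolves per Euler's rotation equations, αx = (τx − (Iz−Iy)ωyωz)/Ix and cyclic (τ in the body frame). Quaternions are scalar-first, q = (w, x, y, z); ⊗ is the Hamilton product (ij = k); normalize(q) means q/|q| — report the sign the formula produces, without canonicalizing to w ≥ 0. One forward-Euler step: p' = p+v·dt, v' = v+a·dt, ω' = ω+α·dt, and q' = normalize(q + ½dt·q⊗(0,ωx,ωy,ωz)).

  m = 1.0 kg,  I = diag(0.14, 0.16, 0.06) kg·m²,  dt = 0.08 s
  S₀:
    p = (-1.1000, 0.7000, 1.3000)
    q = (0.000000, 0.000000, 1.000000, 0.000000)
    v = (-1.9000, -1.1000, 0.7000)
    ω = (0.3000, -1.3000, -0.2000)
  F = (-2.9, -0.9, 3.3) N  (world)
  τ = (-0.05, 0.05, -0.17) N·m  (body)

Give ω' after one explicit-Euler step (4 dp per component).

ω×(Iω) gyroscopic = (-0.0260, -0.0048, -0.0078)
(τ − ω×Iω)/I = (-0.1714, 0.3425, -2.7033)
ω' = ω + α·dt = (0.2863, -1.2726, -0.4163)

ω' = (0.2863, -1.2726, -0.4163)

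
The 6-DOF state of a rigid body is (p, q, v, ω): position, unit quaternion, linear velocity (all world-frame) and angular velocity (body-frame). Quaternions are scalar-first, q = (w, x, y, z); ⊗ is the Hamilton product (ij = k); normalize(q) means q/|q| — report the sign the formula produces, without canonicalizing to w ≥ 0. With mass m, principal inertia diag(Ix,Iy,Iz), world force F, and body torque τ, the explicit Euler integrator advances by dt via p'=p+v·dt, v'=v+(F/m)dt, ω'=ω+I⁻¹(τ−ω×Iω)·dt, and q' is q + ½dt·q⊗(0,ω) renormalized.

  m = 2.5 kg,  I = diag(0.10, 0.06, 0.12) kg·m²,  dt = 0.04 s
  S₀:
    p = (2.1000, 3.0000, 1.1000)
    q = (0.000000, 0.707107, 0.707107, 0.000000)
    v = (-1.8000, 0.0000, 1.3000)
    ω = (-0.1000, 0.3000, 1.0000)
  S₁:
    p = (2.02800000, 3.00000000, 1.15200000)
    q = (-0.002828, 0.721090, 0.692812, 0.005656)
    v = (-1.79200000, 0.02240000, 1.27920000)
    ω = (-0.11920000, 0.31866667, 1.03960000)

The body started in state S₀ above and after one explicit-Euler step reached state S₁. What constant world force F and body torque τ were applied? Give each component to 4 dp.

F = (0.5000, 1.4000, -1.3000)
τ = (-0.0300, 0.0300, 0.1200)

ω₁ − ω₀ = (-0.01920000, 0.01866667, 0.03960000)
gyro term ω₀×Iω₀ = (0.0180, 0.0020, 0.0012)
I·α + gyro = (-0.0300, 0.0300, 0.1200)
velocity change Δv = (0.00800000, 0.02240000, -0.02080000)
m·(v₁−v₀)/dt = (0.5000, 1.4000, -1.3000)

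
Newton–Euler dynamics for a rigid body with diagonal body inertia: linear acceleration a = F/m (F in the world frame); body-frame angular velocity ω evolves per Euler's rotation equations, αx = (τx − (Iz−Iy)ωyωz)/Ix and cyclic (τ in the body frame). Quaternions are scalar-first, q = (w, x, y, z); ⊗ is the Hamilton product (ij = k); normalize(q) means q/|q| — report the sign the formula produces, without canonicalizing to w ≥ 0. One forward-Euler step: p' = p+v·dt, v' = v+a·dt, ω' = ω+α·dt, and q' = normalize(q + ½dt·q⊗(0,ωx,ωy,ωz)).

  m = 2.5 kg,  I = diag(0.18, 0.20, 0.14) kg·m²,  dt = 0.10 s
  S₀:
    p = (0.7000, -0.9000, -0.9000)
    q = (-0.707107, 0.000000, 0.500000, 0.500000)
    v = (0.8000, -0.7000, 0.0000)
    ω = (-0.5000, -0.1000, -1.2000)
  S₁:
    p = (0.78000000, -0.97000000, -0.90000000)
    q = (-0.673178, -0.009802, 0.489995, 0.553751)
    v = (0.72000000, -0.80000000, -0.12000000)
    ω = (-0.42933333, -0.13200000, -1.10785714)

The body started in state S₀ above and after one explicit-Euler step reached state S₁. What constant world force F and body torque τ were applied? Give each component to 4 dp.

F = (-2.0000, -2.5000, -3.0000)
τ = (0.1200, -0.0400, 0.1300)

rate change Δω = (0.07066667, -0.03200000, 0.09214286)
applied torque τ = (0.1200, -0.0400, 0.1300)
Δv = v₁−v₀ = (-0.08000000, -0.10000000, -0.12000000)
applied force F = (-2.0000, -2.5000, -3.0000)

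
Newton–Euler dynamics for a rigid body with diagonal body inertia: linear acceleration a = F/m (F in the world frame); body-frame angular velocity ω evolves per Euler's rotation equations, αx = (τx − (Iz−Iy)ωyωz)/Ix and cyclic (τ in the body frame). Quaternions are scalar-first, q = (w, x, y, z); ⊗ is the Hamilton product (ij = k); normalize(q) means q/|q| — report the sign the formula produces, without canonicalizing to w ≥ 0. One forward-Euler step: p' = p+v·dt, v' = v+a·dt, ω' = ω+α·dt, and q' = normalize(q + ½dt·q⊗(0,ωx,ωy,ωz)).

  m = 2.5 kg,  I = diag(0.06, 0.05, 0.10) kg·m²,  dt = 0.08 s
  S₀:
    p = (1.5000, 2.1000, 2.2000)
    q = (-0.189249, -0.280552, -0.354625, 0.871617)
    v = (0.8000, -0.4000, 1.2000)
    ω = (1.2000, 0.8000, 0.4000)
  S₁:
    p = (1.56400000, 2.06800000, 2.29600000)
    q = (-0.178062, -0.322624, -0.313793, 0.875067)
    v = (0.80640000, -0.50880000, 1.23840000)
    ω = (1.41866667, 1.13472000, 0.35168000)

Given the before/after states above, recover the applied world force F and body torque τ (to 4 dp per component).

F = (0.2000, -3.4000, 1.2000)
τ = (0.1800, 0.1900, -0.0700)

velocity change Δv = (0.00640000, -0.10880000, 0.03840000)
applied force F = (0.2000, -3.4000, 1.2000)
ω₁ − ω₀ = (0.21866667, 0.33472000, -0.04832000)
precession coupling = (0.0160, -0.0192, -0.0096)
τ = I·(Δω/dt) + ω₀×(Iω₀) = (0.1800, 0.1900, -0.0700)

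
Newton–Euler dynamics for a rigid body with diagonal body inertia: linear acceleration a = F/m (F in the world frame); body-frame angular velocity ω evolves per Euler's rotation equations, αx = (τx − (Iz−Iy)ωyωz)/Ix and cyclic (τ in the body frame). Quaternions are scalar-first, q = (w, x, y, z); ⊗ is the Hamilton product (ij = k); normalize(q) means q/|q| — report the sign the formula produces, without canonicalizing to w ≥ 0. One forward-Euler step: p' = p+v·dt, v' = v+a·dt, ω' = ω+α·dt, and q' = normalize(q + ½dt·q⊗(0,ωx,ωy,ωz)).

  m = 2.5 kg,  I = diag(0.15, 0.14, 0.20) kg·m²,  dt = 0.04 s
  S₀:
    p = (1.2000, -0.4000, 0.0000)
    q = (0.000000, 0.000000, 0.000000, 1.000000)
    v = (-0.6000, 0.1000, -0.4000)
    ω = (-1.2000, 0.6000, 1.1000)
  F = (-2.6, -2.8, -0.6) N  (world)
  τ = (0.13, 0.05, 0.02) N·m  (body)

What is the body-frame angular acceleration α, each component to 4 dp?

ω×(Iω) gyroscopic = (0.0396, 0.0660, 0.0072)
angular accel α = (0.6027, -0.1143, 0.0640)

α = (0.6027, -0.1143, 0.0640)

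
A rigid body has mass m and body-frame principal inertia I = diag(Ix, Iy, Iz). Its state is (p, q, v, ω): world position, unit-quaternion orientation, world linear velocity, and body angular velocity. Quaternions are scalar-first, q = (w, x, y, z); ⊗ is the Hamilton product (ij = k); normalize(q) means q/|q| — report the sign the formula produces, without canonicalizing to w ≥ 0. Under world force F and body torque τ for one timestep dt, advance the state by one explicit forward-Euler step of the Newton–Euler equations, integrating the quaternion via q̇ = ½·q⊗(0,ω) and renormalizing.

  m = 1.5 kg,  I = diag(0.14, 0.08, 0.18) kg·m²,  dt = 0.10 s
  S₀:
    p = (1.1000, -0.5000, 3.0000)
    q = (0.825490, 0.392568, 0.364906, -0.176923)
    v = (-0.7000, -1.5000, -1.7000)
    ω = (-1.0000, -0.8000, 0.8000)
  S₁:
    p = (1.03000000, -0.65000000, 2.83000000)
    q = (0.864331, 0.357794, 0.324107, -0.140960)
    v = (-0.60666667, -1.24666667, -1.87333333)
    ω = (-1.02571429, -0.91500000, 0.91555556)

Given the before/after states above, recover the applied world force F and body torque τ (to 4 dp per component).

F = (1.4000, 3.8000, -2.6000)
τ = (-0.1000, -0.0600, 0.1600)

rate change Δω = (-0.02571429, -0.11500000, 0.11555556)
gyro term ω₀×Iω₀ = (-0.0640, 0.0320, -0.0480)
τ = I·(Δω/dt) + ω₀×(Iω₀) = (-0.1000, -0.0600, 0.1600)
velocity change Δv = (0.09333333, 0.25333333, -0.17333333)
F = m·Δv/dt = (1.4000, 3.8000, -2.6000)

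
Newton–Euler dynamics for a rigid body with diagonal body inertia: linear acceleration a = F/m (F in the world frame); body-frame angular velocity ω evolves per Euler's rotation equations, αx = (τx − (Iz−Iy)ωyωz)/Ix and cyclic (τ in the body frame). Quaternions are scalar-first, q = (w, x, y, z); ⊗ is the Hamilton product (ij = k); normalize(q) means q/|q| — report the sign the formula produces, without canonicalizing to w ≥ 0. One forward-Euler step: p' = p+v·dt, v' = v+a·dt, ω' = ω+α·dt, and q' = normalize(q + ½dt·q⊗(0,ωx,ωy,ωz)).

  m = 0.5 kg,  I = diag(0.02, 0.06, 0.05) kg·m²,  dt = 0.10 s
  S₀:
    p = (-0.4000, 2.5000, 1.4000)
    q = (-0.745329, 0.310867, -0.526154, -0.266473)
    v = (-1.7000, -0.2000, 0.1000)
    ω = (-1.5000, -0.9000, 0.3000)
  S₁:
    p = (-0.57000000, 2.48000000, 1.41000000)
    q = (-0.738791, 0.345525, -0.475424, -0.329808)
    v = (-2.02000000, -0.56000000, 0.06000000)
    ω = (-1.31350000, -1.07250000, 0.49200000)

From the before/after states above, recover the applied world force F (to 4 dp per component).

Δv = v₁−v₀ = (-0.32000000, -0.36000000, -0.04000000)
F = m·Δv/dt = (-1.6000, -1.8000, -0.2000)

F = (-1.6000, -1.8000, -0.2000)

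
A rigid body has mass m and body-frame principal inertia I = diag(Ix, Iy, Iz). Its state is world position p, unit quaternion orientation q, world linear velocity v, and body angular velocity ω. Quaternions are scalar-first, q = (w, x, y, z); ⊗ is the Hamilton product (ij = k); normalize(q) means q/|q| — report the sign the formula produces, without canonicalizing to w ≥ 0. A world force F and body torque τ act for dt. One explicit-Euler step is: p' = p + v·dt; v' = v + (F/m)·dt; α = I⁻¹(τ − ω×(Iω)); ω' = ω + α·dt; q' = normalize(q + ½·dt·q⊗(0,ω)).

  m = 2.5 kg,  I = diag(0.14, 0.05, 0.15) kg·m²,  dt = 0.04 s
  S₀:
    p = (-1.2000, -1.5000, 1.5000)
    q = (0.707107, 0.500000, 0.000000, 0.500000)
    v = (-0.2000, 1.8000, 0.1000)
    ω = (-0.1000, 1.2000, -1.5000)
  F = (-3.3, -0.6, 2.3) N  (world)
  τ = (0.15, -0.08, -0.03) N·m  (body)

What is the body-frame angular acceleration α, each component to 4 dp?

precession coupling ω×(Iω) = (-0.1800, -0.0015, 0.0108)
α = I⁻¹(τ − ω×Iω) = (2.3571, -1.5700, -0.2720)

α = (2.3571, -1.5700, -0.2720)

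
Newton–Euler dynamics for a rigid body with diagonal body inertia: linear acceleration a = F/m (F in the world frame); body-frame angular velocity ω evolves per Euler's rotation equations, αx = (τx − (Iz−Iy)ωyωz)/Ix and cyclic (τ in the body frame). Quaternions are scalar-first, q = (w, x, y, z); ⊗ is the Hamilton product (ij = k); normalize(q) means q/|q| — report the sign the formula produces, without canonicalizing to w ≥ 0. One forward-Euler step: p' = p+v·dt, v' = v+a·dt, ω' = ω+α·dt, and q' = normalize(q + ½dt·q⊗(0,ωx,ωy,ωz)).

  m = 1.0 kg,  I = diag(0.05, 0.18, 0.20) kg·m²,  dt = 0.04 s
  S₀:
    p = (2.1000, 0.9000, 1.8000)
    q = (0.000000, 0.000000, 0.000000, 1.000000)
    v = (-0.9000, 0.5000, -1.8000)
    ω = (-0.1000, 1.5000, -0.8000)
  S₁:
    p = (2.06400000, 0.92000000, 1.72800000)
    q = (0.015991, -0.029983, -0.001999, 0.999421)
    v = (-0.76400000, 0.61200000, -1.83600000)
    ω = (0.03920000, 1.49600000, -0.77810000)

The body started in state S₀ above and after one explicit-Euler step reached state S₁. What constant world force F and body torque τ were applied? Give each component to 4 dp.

F = (3.4000, 2.8000, -0.9000)
τ = (0.1500, -0.0300, 0.0900)

Δv = v₁−v₀ = (0.13600000, 0.11200000, -0.03600000)
applied force F = (3.4000, 2.8000, -0.9000)
rate change Δω = (0.13920000, -0.00400000, 0.02190000)
precession coupling = (-0.0240, -0.0120, -0.0195)
applied torque τ = (0.1500, -0.0300, 0.0900)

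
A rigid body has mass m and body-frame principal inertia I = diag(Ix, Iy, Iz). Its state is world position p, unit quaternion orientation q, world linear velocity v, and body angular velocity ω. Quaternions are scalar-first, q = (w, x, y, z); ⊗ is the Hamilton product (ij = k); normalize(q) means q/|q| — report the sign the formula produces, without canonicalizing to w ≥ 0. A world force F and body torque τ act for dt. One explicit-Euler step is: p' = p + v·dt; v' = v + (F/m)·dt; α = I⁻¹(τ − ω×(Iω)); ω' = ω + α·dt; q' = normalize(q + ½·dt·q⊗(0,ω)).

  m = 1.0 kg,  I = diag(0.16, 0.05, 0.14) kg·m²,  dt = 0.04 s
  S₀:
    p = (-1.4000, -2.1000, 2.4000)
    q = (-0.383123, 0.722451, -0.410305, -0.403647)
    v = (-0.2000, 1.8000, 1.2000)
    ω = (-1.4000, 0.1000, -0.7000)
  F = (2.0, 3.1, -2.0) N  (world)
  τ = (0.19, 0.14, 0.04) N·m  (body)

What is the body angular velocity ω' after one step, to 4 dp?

precession coupling ω×(Iω) = (-0.0063, 0.0196, 0.0154)
(τ − ω×Iω)/I = (1.2269, 2.4080, 0.1757)
ω' = ω + α·dt = (-1.3509, 0.1963, -0.6930)

ω' = (-1.3509, 0.1963, -0.6930)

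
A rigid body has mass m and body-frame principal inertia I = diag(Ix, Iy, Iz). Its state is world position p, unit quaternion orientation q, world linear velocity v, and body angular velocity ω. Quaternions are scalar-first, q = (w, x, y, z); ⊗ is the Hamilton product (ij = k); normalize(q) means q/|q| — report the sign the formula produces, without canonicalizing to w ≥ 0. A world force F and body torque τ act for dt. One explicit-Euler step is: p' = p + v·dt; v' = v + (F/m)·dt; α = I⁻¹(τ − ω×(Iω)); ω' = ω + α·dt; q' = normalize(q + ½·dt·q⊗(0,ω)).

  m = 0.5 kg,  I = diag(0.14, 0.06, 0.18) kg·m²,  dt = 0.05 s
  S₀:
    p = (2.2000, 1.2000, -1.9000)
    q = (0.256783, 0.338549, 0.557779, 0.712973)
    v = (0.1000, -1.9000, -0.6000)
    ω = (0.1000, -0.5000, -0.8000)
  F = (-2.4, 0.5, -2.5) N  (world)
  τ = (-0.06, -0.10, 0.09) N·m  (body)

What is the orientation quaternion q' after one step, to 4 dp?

q' = (0.2771, 0.3369, 0.5630, 0.7020)

q⊗(0,ω) = (0.8154130, -0.0640584, 0.2137450, -0.4304788)
q' = normalize(q + ½dt·q⊗(0,ω)) = (0.2771, 0.3369, 0.5630, 0.7020)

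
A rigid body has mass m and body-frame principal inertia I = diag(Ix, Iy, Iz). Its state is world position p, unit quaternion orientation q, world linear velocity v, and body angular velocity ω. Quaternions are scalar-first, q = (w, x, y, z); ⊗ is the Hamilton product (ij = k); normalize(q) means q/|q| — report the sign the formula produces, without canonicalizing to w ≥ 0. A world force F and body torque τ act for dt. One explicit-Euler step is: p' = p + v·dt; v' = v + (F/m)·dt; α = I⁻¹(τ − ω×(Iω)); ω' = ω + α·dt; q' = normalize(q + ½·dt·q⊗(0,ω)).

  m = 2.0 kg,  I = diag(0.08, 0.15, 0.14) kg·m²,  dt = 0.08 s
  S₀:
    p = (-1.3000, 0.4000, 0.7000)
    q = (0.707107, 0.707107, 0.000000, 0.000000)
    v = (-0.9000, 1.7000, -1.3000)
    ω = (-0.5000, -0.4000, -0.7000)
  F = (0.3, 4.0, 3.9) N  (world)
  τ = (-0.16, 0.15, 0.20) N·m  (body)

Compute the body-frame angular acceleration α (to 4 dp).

α = (-1.9650, 1.1400, 1.3286)

precession coupling ω×(Iω) = (-0.0028, -0.0210, 0.0140)
α = I⁻¹(τ − ω×Iω) = (-1.9650, 1.1400, 1.3286)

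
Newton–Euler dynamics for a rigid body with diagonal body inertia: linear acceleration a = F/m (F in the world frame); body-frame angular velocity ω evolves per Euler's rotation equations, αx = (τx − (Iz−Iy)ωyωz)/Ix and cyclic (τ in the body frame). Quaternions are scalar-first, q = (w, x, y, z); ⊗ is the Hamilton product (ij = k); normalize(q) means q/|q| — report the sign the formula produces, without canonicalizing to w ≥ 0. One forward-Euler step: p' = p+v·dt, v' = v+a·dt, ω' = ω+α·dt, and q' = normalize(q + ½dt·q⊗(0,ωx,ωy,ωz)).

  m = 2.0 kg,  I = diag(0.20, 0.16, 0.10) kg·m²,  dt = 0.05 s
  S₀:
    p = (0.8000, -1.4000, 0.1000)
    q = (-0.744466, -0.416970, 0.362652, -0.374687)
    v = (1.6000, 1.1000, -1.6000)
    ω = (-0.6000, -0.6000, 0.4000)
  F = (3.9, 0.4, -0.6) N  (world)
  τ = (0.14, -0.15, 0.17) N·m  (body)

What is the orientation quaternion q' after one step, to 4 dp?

2q̇ = q⊗(0,ω) = (0.1172840, 0.3669282, 0.8382798, 0.1699868)
q' = normalize(q + ½dt·q⊗(0,ω)) = (-0.7413, -0.4077, 0.3835, -0.3703)

q' = (-0.7413, -0.4077, 0.3835, -0.3703)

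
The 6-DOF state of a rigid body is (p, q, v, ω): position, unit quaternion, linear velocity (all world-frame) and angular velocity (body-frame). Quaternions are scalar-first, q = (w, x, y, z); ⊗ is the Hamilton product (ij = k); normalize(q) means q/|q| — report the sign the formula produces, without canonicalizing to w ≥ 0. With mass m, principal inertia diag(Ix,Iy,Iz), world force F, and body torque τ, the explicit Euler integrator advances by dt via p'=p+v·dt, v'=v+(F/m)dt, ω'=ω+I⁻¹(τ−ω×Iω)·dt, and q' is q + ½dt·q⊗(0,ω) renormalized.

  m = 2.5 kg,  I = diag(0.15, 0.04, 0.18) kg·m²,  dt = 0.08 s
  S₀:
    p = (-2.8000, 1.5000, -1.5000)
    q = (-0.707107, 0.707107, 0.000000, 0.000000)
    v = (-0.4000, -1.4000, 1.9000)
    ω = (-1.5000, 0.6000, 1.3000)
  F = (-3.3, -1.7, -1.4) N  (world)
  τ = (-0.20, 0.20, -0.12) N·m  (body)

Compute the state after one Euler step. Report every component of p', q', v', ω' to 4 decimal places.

precession coupling ω×(Iω) = (0.1092, 0.0585, 0.0990)
angular accel α = (-2.0613, 3.5375, -1.2167)
ω + α·dt = (-1.6649, 0.8830, 1.2027)
2q̇ = q⊗(0,ω) = (1.0606605, 1.0606605, -1.3435033, -0.4949749)
updated quaternion q' = (-0.6624, 0.7470, -0.0536, -0.0197)
new position p' = (-2.8320, 1.3880, -1.3480)
v' = v + a·dt = (-0.5056, -1.4544, 1.8552)

p' = (-2.8320, 1.3880, -1.3480)
q' = (-0.6624, 0.7470, -0.0536, -0.0197)
v' = (-0.5056, -1.4544, 1.8552)
ω' = (-1.6649, 0.8830, 1.2027)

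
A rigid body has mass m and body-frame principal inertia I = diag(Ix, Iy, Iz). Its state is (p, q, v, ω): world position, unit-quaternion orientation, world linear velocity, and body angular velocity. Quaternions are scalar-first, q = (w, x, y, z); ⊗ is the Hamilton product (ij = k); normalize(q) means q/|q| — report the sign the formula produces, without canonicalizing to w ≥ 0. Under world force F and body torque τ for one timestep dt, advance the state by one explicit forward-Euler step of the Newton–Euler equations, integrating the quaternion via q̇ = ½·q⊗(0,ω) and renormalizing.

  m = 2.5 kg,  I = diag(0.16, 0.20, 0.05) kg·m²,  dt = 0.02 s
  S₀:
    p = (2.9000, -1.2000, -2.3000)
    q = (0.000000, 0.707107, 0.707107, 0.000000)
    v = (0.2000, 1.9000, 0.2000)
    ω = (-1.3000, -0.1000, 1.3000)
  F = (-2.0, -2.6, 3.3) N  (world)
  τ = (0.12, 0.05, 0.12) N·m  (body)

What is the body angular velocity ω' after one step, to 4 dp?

gyro term ω×Iω = (0.0195, -0.1859, 0.0052)
angular accel α = (0.6281, 1.1795, 2.2960)
ω' = ω + α·dt = (-1.2874, -0.0764, 1.3459)

ω' = (-1.2874, -0.0764, 1.3459)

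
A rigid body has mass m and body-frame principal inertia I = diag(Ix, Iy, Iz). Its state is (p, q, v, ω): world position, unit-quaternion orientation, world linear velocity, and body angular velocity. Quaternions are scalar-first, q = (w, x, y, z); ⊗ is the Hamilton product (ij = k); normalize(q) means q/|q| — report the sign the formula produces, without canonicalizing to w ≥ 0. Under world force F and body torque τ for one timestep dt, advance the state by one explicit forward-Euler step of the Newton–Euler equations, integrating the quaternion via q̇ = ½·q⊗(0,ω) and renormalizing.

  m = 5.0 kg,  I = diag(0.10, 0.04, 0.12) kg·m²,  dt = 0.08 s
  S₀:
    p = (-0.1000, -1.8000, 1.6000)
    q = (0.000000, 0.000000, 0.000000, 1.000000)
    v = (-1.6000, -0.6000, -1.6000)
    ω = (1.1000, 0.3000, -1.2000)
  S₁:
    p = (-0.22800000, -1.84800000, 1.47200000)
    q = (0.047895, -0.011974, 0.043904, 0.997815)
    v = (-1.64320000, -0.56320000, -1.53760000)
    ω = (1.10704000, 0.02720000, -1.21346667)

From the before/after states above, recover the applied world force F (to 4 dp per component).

v₁ − v₀ = (-0.04320000, 0.03680000, 0.06240000)
F = m·Δv/dt = (-2.7000, 2.3000, 3.9000)

F = (-2.7000, 2.3000, 3.9000)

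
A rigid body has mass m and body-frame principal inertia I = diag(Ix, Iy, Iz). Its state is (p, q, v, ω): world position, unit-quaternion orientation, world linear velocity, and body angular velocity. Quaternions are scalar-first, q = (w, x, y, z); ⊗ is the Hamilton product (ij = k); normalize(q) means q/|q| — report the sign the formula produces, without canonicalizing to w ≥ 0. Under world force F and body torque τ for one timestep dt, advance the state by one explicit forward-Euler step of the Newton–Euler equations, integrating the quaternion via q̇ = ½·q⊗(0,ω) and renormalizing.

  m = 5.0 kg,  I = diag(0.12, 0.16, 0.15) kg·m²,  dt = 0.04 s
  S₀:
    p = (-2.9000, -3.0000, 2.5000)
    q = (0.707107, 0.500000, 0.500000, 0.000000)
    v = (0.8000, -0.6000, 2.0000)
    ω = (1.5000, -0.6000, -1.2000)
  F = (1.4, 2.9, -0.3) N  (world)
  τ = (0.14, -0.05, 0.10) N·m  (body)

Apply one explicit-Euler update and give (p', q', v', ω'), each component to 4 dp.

p' = (-2.8680, -3.0240, 2.5800)
q' = (0.6975, 0.5088, 0.5031, -0.0379)
v' = (0.8112, -0.5768, 1.9976)
ω' = (1.5491, -0.6260, -1.1637)

p + v·dt = (-2.8680, -3.0240, 2.5800)
v' = v + a·dt = (0.8112, -0.5768, 1.9976)
precession coupling ω×(Iω) = (-0.0072, 0.0540, -0.0360)
angular accel α = (1.2267, -0.6500, 0.9067)
ω + α·dt = (1.5491, -0.6260, -1.1637)
q⊗(0,ω) = (-0.4500000, 0.4606605, 0.1757358, -1.8985284)
updated quaternion q' = (0.6975, 0.5088, 0.5031, -0.0379)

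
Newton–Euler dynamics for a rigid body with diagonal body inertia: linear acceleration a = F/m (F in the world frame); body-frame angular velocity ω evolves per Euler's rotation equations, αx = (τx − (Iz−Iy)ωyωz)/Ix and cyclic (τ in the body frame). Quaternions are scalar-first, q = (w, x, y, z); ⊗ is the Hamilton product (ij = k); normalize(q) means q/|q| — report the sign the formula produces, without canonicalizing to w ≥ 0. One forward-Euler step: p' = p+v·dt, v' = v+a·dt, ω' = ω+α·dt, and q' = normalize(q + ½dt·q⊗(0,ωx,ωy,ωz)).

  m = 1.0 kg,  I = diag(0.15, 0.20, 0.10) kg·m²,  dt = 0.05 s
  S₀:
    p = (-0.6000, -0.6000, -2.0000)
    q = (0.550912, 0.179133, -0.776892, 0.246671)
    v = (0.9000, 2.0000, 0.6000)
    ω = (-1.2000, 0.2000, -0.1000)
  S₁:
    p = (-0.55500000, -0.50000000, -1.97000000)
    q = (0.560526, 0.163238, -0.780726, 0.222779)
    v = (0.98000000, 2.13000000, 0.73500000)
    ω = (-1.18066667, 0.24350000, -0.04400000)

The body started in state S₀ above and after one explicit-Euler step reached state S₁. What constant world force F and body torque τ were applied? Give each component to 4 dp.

Δω = ω₁−ω₀ = (0.01933333, 0.04350000, 0.05600000)
ω₀×(Iω₀) = (0.0020, 0.0060, -0.0120)
τ = I·(Δω/dt) + ω₀×(Iω₀) = (0.0600, 0.1800, 0.1000)
velocity change Δv = (0.08000000, 0.13000000, 0.13500000)
m·(v₁−v₀)/dt = (1.6000, 2.6000, 2.7000)

F = (1.6000, 2.6000, 2.7000)
τ = (0.0600, 0.1800, 0.1000)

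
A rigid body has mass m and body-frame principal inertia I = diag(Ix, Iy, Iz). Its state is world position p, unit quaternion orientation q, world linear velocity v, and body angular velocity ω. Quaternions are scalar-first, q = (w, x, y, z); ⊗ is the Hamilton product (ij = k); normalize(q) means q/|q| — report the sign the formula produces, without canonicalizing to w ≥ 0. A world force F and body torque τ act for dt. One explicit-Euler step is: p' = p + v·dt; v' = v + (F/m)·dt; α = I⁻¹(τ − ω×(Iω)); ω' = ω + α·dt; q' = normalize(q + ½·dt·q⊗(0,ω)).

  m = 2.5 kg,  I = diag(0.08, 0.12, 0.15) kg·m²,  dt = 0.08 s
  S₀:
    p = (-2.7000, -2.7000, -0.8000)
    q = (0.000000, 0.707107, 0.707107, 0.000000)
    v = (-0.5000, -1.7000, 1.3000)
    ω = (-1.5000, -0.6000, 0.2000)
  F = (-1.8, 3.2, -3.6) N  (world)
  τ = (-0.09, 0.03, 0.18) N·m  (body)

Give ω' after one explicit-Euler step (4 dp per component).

ω' = (-1.5864, -0.5940, 0.2768)

(τ − ω×Iω)/I = (-1.0800, 0.0750, 0.9600)
new body rate ω' = (-1.5864, -0.5940, 0.2768)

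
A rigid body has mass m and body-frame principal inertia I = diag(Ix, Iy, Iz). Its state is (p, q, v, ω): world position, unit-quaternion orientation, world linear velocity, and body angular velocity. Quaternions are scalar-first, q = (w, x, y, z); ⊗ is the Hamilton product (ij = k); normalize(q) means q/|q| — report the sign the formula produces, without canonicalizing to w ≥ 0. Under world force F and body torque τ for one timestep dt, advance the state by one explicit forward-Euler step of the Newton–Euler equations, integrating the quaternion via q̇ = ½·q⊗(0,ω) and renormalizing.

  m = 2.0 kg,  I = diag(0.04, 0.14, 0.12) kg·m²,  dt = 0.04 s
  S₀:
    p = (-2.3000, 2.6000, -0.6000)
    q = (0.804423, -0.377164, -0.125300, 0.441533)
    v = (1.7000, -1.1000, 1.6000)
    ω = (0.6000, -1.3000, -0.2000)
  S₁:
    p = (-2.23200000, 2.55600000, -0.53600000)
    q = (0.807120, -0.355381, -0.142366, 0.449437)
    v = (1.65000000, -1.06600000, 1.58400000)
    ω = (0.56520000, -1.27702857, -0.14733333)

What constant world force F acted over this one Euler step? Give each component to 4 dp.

velocity change Δv = (-0.05000000, 0.03400000, -0.01600000)
F = m·Δv/dt = (-2.5000, 1.7000, -0.8000)

F = (-2.5000, 1.7000, -0.8000)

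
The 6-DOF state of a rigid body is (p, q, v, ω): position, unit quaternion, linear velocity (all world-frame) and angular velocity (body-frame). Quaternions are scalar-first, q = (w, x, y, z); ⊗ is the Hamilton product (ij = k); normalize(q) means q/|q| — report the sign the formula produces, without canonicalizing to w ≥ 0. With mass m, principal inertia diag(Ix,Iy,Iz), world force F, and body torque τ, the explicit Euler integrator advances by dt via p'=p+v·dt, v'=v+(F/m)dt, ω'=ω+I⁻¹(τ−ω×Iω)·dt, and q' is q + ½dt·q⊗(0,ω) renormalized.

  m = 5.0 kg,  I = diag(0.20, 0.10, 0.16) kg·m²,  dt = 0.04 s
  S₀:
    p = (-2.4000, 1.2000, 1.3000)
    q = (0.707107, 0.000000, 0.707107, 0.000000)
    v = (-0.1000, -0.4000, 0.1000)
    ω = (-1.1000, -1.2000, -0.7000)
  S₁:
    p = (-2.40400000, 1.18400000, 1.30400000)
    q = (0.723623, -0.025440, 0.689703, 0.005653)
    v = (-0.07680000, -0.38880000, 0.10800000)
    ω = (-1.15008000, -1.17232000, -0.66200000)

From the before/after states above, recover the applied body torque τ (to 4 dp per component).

τ = (-0.2000, 0.1000, 0.0200)

ω₁ − ω₀ = (-0.05008000, 0.02768000, 0.03800000)
I·α + gyro = (-0.2000, 0.1000, 0.0200)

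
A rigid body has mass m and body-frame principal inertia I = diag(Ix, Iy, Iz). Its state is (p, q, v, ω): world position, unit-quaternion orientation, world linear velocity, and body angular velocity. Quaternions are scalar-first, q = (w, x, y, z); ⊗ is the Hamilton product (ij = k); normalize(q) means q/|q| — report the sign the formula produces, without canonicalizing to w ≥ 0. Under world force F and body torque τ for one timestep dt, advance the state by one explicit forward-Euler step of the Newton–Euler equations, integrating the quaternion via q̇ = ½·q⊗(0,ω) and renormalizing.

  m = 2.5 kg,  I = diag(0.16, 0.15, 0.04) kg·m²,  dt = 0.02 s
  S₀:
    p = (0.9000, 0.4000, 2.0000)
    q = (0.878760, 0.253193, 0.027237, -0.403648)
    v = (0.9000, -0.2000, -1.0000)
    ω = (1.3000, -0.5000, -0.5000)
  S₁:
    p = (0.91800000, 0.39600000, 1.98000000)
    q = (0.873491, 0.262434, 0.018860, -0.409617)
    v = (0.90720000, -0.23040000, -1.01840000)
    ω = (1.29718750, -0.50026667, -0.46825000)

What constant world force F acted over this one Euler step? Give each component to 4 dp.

velocity change Δv = (0.00720000, -0.03040000, -0.01840000)
applied force F = (0.9000, -3.8000, -2.3000)

F = (0.9000, -3.8000, -2.3000)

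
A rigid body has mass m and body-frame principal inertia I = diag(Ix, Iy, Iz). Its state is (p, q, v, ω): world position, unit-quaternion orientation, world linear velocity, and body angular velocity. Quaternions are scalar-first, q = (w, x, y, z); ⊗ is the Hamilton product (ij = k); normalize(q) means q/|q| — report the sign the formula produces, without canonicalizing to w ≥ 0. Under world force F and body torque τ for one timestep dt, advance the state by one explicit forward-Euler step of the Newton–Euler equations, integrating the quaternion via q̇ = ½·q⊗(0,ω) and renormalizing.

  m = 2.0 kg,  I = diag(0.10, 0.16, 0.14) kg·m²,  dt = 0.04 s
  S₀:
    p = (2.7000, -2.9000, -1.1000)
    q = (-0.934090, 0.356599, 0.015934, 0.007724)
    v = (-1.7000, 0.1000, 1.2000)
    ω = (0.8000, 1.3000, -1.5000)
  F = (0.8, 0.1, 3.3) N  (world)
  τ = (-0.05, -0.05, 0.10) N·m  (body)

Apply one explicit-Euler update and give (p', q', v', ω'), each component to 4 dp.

a = (0.4000, 0.0500, 1.6500)
p' = p + v·dt = (2.6320, -2.8960, -1.0520)
v + (F/m)dt = (-1.6840, 0.1020, 1.2660)
gyro term ω×Iω = (0.0390, 0.0480, 0.0624)
α = I⁻¹(τ − ω×Iω) = (-0.8900, -0.6125, 0.2686)
ω' = ω + α·dt = (0.7644, 1.2755, -1.4893)
Hamilton product q⊗(0,ω) = (-0.2944074, -0.7812142, -0.6732393, 1.8519665)
q' = normalize(q + ½dt·q⊗(0,ω)) = (-0.9391, 0.3407, 0.0025, 0.0447)

p' = (2.6320, -2.8960, -1.0520)
q' = (-0.9391, 0.3407, 0.0025, 0.0447)
v' = (-1.6840, 0.1020, 1.2660)
ω' = (0.7644, 1.2755, -1.4893)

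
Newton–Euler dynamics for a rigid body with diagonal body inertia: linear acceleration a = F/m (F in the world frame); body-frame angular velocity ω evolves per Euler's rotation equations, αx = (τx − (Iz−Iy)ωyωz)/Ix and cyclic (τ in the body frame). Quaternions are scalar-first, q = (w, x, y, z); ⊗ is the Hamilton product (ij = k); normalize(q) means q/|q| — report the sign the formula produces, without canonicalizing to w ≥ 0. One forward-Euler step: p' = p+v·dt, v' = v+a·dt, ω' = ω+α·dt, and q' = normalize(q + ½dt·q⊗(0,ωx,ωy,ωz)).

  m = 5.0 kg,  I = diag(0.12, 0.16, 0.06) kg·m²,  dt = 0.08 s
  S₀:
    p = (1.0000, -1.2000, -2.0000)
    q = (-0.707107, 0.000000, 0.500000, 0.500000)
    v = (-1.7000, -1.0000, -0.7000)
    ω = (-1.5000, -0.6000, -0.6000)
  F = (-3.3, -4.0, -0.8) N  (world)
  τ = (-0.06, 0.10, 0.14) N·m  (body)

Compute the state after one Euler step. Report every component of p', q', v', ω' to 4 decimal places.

linear accel F/m = (-0.6600, -0.8000, -0.1600)
p' = p + v·dt = (0.8640, -1.2800, -2.0560)
v + (F/m)dt = (-1.7528, -1.0640, -0.7128)
ω×(Iω) gyroscopic = (-0.0360, 0.0540, 0.0360)
α = I⁻¹(τ − ω×Iω) = (-0.2000, 0.2875, 1.7333)
ω + α·dt = (-1.5160, -0.5770, -0.4613)
q⊗(0,ω) = (0.6000000, 1.0606605, -0.3257358, 1.1742642)
updated quaternion q' = (-0.6815, 0.0423, 0.4858, 0.5457)

p' = (0.8640, -1.2800, -2.0560)
q' = (-0.6815, 0.0423, 0.4858, 0.5457)
v' = (-1.7528, -1.0640, -0.7128)
ω' = (-1.5160, -0.5770, -0.4613)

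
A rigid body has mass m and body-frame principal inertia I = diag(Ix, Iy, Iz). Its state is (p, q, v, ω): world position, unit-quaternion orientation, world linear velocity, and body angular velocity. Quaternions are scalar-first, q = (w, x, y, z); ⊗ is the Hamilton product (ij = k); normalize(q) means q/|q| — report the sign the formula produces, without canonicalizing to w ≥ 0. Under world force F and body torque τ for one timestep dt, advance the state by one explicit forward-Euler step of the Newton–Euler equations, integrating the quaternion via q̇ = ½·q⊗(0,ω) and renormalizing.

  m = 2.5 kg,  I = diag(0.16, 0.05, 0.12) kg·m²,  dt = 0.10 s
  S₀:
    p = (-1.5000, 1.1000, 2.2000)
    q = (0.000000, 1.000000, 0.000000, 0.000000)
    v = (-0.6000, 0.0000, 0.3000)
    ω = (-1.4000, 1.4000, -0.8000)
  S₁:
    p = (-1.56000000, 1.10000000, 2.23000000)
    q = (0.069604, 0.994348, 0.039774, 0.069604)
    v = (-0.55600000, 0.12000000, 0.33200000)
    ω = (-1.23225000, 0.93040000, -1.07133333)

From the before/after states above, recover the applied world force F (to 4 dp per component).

F = (1.1000, 3.0000, 0.8000)

v₁ − v₀ = (0.04400000, 0.12000000, 0.03200000)
applied force F = (1.1000, 3.0000, 0.8000)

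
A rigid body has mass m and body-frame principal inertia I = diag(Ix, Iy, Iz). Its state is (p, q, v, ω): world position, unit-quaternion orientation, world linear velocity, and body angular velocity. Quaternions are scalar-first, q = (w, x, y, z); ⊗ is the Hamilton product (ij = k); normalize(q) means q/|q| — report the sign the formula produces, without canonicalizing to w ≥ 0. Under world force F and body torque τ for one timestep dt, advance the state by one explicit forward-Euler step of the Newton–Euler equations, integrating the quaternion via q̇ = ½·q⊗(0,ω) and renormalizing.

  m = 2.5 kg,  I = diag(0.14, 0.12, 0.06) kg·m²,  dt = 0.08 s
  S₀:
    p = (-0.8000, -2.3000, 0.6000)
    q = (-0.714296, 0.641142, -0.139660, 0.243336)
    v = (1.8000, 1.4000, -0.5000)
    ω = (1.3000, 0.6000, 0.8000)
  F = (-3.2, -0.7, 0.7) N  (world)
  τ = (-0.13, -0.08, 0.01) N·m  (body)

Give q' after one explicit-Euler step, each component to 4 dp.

q' = (-0.7505, 0.5924, -0.1643, 0.2426)

Hamilton product q⊗(0,ω) = (-0.9443574, -1.1863144, -0.6251544, -0.0051936)
q + ½dt·q⊗(0,ω), renormalized = (-0.7505, 0.5924, -0.1643, 0.2426)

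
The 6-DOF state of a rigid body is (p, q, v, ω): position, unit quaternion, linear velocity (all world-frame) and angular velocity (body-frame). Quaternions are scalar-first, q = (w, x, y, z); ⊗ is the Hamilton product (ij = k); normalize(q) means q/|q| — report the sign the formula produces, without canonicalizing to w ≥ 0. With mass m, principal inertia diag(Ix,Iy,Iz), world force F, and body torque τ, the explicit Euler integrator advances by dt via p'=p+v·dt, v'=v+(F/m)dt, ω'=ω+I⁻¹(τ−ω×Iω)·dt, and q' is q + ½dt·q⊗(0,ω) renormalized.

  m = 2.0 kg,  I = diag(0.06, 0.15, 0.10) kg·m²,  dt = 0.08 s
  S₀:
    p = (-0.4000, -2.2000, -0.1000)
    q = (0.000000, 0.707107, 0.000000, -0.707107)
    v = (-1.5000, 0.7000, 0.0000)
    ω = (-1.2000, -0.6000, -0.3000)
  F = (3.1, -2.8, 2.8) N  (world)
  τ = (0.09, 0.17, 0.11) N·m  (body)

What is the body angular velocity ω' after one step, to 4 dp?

gyro term ω×Iω = (-0.0090, -0.0144, 0.0648)
angular accel α = (1.6500, 1.2293, 0.4520)
new body rate ω' = (-1.0680, -0.5017, -0.2638)

ω' = (-1.0680, -0.5017, -0.2638)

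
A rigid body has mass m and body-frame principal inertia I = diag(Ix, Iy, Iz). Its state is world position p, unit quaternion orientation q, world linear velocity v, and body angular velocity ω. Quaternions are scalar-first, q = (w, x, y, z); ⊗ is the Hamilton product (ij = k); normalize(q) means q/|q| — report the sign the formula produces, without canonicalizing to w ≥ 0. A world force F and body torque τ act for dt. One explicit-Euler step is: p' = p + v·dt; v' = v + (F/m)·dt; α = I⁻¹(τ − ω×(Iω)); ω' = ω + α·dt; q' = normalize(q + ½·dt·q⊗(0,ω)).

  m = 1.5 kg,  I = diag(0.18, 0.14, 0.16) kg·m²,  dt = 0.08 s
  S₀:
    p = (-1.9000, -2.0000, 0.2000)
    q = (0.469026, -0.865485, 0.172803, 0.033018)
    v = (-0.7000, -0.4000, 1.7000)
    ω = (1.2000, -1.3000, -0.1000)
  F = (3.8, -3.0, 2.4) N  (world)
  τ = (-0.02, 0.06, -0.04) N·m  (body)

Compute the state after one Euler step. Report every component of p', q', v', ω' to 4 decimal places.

p' = (-1.9560, -2.0320, 0.3360)
q' = (0.5184, -0.8398, 0.1462, 0.0677)
v' = (-0.4973, -0.5600, 1.8280)
ω' = (1.1900, -1.2643, -0.1512)

angular accel α = (-0.1256, 0.4457, -0.6400)
ω' = ω + α·dt = (1.1900, -1.2643, -0.1512)
q⊗(0,ω) = (1.2665277, 0.5884743, -0.6566607, 0.8708643)
updated quaternion q' = (0.5184, -0.8398, 0.1462, 0.0677)
p + v·dt = (-1.9560, -2.0320, 0.3360)
v' = v + a·dt = (-0.4973, -0.5600, 1.8280)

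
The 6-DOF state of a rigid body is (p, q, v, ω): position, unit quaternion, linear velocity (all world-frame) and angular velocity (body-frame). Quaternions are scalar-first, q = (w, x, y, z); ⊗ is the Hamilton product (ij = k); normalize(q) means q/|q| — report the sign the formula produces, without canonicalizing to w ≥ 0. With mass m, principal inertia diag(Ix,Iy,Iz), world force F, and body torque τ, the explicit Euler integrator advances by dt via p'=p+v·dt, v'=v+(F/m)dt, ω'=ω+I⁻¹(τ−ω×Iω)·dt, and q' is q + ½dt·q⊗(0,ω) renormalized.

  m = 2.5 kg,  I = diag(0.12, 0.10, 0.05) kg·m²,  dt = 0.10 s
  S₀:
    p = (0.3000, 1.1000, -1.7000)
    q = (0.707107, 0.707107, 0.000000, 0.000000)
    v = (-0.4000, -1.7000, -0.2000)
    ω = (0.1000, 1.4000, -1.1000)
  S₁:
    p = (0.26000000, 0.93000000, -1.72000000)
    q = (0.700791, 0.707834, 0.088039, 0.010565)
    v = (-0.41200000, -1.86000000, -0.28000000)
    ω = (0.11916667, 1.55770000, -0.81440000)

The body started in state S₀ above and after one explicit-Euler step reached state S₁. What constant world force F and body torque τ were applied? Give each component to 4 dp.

Δω = ω₁−ω₀ = (0.01916667, 0.15770000, 0.28560000)
ω₀×(Iω₀) = (0.0770, -0.0077, -0.0028)
I·α + gyro = (0.1000, 0.1500, 0.1400)
v₁ − v₀ = (-0.01200000, -0.16000000, -0.08000000)
F = m·Δv/dt = (-0.3000, -4.0000, -2.0000)

F = (-0.3000, -4.0000, -2.0000)
τ = (0.1000, 0.1500, 0.1400)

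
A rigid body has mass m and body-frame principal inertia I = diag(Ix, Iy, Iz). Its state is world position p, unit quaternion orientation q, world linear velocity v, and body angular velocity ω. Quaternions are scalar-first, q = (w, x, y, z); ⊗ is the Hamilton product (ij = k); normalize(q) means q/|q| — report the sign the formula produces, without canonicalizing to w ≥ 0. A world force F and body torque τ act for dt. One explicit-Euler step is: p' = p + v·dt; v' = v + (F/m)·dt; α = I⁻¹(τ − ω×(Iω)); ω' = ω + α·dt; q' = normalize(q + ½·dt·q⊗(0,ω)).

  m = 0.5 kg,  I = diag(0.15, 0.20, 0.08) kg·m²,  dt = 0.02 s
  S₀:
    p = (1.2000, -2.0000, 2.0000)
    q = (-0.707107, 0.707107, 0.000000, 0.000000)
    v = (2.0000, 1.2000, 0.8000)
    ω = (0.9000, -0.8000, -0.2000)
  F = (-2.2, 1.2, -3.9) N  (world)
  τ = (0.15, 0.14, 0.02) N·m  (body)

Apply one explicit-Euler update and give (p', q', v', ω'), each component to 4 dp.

p' = (1.2400, -1.9760, 2.0160)
q' = (-0.7134, 0.7007, 0.0071, -0.0042)
v' = (1.9120, 1.2480, 0.6440)
ω' = (0.9226, -0.7847, -0.1860)

ω×(Iω) gyroscopic = (-0.0192, -0.0126, -0.0360)
(τ − ω×Iω)/I = (1.1280, 0.7630, 0.7000)
new body rate ω' = (0.9226, -0.7847, -0.1860)
Hamilton product q⊗(0,ω) = (-0.6363963, -0.6363963, 0.7071070, -0.4242642)
q + ½dt·q⊗(0,ω), renormalized = (-0.7134, 0.7007, 0.0071, -0.0042)
linear accel F/m = (-4.4000, 2.4000, -7.8000)
new position p' = (1.2400, -1.9760, 2.0160)
new velocity v' = (1.9120, 1.2480, 0.6440)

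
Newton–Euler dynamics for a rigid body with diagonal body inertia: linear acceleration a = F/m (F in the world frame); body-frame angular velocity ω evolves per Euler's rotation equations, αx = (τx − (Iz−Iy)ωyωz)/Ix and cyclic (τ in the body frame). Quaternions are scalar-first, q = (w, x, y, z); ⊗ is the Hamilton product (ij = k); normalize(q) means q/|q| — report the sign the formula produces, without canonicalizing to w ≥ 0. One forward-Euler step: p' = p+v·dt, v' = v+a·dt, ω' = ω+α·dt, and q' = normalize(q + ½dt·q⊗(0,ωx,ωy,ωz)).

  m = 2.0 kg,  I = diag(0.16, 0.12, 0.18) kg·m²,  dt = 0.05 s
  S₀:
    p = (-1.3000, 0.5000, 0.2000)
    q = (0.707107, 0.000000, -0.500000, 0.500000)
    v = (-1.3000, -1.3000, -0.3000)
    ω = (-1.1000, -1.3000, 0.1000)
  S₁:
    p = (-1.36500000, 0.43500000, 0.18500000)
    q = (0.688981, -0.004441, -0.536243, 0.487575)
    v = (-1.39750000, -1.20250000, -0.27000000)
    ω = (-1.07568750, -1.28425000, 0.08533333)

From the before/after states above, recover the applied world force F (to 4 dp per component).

F = (-3.9000, 3.9000, 1.2000)

v₁ − v₀ = (-0.09750000, 0.09750000, 0.03000000)
applied force F = (-3.9000, 3.9000, 1.2000)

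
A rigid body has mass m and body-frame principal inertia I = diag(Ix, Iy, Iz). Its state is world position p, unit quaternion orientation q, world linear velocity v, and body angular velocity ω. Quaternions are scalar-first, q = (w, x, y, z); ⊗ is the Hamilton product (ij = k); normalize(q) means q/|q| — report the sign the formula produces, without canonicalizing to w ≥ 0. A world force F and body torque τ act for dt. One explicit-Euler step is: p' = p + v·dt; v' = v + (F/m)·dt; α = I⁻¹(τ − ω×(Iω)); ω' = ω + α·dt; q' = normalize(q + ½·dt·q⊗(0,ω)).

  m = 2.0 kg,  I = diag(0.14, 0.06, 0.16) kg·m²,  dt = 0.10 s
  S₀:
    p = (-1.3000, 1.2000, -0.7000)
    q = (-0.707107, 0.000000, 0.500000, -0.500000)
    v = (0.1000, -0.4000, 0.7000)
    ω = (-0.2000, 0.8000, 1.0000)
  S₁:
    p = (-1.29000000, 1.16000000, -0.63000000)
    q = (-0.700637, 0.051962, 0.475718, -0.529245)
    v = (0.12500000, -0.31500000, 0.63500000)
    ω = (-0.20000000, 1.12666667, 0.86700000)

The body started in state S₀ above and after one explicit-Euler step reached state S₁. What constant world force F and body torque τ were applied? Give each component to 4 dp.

v₁ − v₀ = (0.02500000, 0.08500000, -0.06500000)
F = m·Δv/dt = (0.5000, 1.7000, -1.3000)
rate change Δω = (0.00000000, 0.32666667, -0.13300000)
precession coupling = (0.0800, 0.0040, 0.0128)
τ = I·(Δω/dt) + ω₀×(Iω₀) = (0.0800, 0.2000, -0.2000)

F = (0.5000, 1.7000, -1.3000)
τ = (0.0800, 0.2000, -0.2000)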